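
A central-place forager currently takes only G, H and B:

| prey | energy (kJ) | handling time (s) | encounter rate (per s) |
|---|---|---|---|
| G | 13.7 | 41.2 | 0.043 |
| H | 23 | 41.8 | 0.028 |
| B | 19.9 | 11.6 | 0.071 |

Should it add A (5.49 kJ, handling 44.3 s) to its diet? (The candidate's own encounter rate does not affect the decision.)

No

Current rate: (0.043×13.7 + 0.028×23 + 0.071×19.9)/(1 + 0.043×41.2 + 0.028×41.8 + 0.071×11.6) = 0.5552 kJ/s.
A: E/h = 5.49/44.3 = 0.1239 kJ/s.
Since 0.1239 < R, time spent handling A is better spent searching.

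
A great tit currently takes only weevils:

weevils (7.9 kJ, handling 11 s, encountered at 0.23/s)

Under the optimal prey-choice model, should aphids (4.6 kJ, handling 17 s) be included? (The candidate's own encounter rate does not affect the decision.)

Current rate: (0.23×7.9)/(1 + 0.23×11) = 0.5147 kJ/s.
aphids: E/h = 4.6/17 = 0.2706 kJ/s.
0.2706 < 0.5147, so adding aphids would lower the average — exclude it.

No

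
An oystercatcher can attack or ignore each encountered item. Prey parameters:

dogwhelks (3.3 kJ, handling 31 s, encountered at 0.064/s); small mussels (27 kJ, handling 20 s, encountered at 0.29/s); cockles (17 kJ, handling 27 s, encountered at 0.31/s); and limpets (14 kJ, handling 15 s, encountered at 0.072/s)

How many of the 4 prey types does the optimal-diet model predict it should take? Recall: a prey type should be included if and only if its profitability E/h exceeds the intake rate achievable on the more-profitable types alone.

Rank by E/h (kJ/s): small mussels 1.35, limpets 0.933, cockles 0.63, dogwhelks 0.106. Include each in turn until the next type's E/h falls below the running intake rate.
Rate on top 1: 1.151. limpets: 0.933 < 1.151 → exclude; stop.
Optimal diet: small mussels — 1 of 4 types.

1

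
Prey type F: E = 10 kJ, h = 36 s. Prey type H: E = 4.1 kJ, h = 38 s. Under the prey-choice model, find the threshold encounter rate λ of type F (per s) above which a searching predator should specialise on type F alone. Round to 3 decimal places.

0.018 per s

The zero-one rule: include type H iff E₂/h₂ > λE₁/(1+λh₁). Equality gives the switch point.
λE₁h₂ = E₂ + λE₂h₁ ⇒ λ = E₂/(E₁h₂ − E₂h₁) = 4.1/(380 − 147.6) = 0.01764 per s.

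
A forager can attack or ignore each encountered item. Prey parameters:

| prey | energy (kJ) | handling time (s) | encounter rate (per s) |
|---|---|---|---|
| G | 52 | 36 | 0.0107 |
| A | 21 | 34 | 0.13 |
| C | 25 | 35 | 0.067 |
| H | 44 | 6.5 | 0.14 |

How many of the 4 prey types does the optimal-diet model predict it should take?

Profitabilities (E/h, kJ/s): H 6.77, G 1.44, C 0.714, A 0.618. Add prey in this order while the next type's profitability exceeds the intake rate on those already taken.
Rate on top 1: 3.225. G: 1.44 < 3.225 → exclude; stop.
Optimal diet: H — 1 of 4 types.

1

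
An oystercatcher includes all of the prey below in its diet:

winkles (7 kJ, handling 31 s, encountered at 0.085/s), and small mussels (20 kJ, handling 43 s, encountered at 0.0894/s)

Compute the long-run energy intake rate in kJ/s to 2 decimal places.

0.32 kJ/s

Energy encountered per unit search time: 0.085×7 + 0.0894×20 = 2.383 kJ/s.
Handling time per unit search time: 0.085×31 + 0.0894×43 = 6.479.
Rate = 2.383/(1 + 6.479) = 0.3186 kJ/s.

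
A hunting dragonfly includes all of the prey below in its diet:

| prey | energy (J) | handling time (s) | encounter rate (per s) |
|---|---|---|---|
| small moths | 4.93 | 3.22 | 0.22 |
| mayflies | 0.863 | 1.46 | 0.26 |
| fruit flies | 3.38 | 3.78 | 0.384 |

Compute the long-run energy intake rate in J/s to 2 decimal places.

0.74 J/s

R = (0.22×4.93 + 0.26×0.863 + 0.384×3.38) / (1 + 0.22×3.22 + 0.26×1.46 + 0.384×3.78) = 2.607/3.54 = 0.7365 J/s.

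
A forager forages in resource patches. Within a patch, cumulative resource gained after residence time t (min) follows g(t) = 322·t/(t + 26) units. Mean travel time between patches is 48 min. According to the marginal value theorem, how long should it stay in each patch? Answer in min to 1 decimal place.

Maximise g(t)/(T+t): set derivative to zero → g'(t)(T+t) = g(t).
g'(t) = 322·26/(t + 26)². Setting 322·26/(t+26)² = 322t/[(t+26)(48+t)] gives 26(48+t) = t(t+26), so t² = 26×48 = 1248.
t* = √1248 = 35.33 min.

35.3 min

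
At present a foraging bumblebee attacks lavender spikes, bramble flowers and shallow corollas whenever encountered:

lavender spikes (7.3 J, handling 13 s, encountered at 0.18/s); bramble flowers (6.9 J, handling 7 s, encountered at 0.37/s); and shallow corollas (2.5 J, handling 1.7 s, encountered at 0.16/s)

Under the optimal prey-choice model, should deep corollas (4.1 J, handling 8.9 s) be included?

No

Current rate: (0.18×7.3 + 0.37×6.9 + 0.16×2.5)/(1 + 0.18×13 + 0.37×7 + 0.16×1.7) = 0.688 J/s.
Profitability of deep corollas: 4.1/8.9 = 0.4607 J/s.
0.4607 < 0.688, so adding deep corollas would lower the average — exclude it.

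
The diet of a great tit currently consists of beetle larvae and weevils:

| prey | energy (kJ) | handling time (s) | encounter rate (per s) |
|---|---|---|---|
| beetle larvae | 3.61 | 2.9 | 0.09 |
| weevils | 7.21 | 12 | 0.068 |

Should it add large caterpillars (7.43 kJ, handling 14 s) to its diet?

On beetle larvae and weevils alone, R = ΣλE/(1+Σλh) = 0.8152/2.077 = 0.3925 kJ/s.
Profitability of large caterpillars: 7.43/14 = 0.5307 kJ/s.
Since 0.5307 > R, including large caterpillars increases the long-run rate.

Yes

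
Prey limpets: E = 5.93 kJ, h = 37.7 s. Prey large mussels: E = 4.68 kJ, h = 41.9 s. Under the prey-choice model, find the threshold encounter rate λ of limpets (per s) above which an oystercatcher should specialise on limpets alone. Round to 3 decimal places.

0.065 per s

Drop large mussels once their profitability E₂/h₂ falls below the rate achievable on limpets alone: E₂/h₂ = λE₁/(1 + λh₁).
Solve for λ: λE₁h₂ = E₂(1 + λh₁) → λ(E₁h₂ − E₂h₁) = E₂ → λ = E₂/(E₁h₂ − E₂h₁).
λ = 4.68/(5.93×41.9 − 4.68×37.7) = 4.68/72.03 = 0.06497 per s.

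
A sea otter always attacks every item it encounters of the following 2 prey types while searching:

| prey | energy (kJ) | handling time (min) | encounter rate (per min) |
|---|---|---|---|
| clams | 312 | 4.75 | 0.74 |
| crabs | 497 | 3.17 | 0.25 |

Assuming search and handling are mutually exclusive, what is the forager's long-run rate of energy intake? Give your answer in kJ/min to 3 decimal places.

Energy encountered per unit search time: 0.74×312 + 0.25×497 = 355.1 kJ/min.
Handling time per unit search time: 0.74×4.75 + 0.25×3.17 = 4.308.
Rate = 355.1/(1 + 4.308) = 66.91 kJ/min.

66.911 kJ/min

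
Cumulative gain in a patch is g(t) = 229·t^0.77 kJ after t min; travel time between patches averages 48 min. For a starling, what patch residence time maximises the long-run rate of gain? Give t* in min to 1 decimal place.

Optimal t* satisfies g'(t*) = g(t*)/(T + t*).
g'(t) = 0.77·229·t^-0.23. Setting 0.77·229·t^-0.23 = 229·t^0.77/(48+t) gives 0.77(48+t) = t, so 0.23·t = 0.77×48.
t* = 0.77×48/0.23 = 160.7 min.

160.7 min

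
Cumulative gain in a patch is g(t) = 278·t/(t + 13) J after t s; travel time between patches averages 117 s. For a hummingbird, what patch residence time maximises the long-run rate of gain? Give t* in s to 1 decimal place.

39.0 s

By the marginal value theorem, leave when the instantaneous gain rate g'(t) equals the habitat-wide average g(t)/(T + t).
g'(t) = 278·13/(t + 13)². Setting 278·13/(t+13)² = 278t/[(t+13)(117+t)] gives 13(117+t) = t(t+13), so t² = 13×117 = 1521.
t* = √1521 = 39 s.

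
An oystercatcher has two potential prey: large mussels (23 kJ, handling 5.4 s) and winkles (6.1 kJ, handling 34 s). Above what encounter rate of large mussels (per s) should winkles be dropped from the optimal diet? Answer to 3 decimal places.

0.008 per s

At the threshold, the rate on large mussels alone equals the profitability of winkles: λ·23/(1 + λ·5.4) = 6.1/34 = 0.1794.
Rearranging, λ(23 − 0.1794×5.4) = 0.1794, so λ = 0.1794/22.03 = 0.008144 per s.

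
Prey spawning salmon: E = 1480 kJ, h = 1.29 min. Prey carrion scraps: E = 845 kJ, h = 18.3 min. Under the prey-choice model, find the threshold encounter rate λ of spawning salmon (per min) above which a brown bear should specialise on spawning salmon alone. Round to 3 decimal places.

0.033 per min

At the threshold, the rate on spawning salmon alone equals the profitability of carrion scraps: λ·1480/(1 + λ·1.29) = 845/18.3 = 46.17.
Rearranging, λ(1480 − 46.17×1.29) = 46.17, so λ = 46.17/1420 = 0.03251 per min.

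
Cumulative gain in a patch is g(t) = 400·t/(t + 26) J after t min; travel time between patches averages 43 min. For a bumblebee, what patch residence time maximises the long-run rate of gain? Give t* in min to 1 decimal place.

Optimal t* satisfies g'(t*) = g(t*)/(T + t*).
g'(t) = 400·26/(t + 26)². Setting 400·26/(t+26)² = 400t/[(t+26)(43+t)] gives 26(43+t) = t(t+26), so t² = 26×43 = 1118.
t* = √1118 = 33.44 min.

33.4 min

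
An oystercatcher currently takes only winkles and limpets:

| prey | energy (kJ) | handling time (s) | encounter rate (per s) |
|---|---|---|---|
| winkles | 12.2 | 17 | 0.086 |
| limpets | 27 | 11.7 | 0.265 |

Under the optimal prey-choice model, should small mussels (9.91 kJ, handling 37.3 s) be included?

Intake rate on the current diet: R = (0.086×12.2 + 0.265×27) / (1 + 0.086×17 + 0.265×11.7) = 8.204/5.562 = 1.475 kJ/s.
Profitability of small mussels: 9.91/37.3 = 0.2657 kJ/s.
Since 0.2657 < R, time spent handling small mussels is better spent searching.

No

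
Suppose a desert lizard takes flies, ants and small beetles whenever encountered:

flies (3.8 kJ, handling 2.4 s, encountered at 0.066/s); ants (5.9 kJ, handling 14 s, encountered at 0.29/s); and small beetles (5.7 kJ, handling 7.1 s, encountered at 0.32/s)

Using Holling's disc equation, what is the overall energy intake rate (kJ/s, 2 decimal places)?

R = (0.066×3.8 + 0.29×5.9 + 0.32×5.7) / (1 + 0.066×2.4 + 0.29×14 + 0.32×7.1) = 3.786/7.49 = 0.5054 kJ/s.

0.51 kJ/s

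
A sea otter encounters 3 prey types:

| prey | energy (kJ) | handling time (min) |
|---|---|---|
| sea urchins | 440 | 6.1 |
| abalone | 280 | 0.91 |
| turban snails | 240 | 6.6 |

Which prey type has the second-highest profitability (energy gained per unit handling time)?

In descending order of E/h:
abalone: 280/0.91 = 308 kJ/min
sea urchins: 440/6.1 = 72.1 kJ/min
turban snails: 240/6.6 = 36.4 kJ/min

sea urchins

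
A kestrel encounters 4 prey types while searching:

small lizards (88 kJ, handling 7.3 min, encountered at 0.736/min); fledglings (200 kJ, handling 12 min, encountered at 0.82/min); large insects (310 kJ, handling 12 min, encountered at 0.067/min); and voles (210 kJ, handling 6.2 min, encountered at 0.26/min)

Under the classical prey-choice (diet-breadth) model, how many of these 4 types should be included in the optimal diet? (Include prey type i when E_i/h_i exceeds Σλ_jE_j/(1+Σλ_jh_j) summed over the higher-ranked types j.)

2

Rank by E/h (kJ/min): voles 33.9, large insects 25.8, fledglings 16.7, small lizards 12.1. Include each in turn until the next type's E/h falls below the running intake rate.
Rate on top 1: 20.9. large insects: 25.8 > 20.9 → include.
Rate on top 2: 22.06. fledglings: 16.7 < 22.06 → exclude; stop.
Optimal diet: voles, large insects — 2 of 4 types.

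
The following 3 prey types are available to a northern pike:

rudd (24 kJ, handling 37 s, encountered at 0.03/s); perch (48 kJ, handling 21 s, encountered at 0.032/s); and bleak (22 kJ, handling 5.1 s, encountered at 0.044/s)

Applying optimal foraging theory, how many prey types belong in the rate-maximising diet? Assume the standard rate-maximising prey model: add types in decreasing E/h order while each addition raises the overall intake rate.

E/h in descending order: bleak 4.31, perch 2.29, rudd 0.649 kJ/s. The optimal diet is the largest prefix of this list for which every included type satisfies E_i/h_i > R on the types above it.
Rate on top 1: 0.7906. perch: 2.29 > 0.7906 → include.
Rate on top 2: 1.32. rudd: 0.649 < 1.32 → exclude; stop.
Optimal diet: bleak, perch — 2 of 3 types.

2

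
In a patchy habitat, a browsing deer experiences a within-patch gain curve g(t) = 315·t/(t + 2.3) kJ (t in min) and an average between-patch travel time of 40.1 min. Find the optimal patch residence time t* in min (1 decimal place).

9.6 min

Optimal t* satisfies g'(t*) = g(t*)/(T + t*).
g'(t) = 315·2.3/(t + 2.3)². Setting 315·2.3/(t+2.3)² = 315t/[(t+2.3)(40.1+t)] gives 2.3(40.1+t) = t(t+2.3), so t² = 2.3×40.1 = 92.23.
t* = √92.23 = 9.604 min.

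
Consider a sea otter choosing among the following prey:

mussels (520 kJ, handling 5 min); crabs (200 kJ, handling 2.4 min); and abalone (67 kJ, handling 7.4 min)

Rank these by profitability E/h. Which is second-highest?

crabs

In descending order of E/h:
mussels: 520/5 = 104 kJ/min
crabs: 200/2.4 = 83.3 kJ/min
abalone: 67/7.4 = 9.05 kJ/min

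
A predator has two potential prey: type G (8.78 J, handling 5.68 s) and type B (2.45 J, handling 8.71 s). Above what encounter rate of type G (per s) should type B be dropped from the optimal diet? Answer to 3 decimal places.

0.039 per s

At the threshold, the rate on type G alone equals the profitability of type B: λ·8.78/(1 + λ·5.68) = 2.45/8.71 = 0.2813.
Rearranging, λ(8.78 − 0.2813×5.68) = 0.2813, so λ = 0.2813/7.182 = 0.03916 per s.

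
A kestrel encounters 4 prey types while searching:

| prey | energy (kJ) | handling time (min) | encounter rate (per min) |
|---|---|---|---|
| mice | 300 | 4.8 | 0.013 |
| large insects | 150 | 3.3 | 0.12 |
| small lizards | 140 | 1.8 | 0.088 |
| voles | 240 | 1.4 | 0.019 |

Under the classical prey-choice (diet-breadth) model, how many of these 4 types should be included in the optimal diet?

Rank by E/h (kJ/min): voles 171, small lizards 77.8, mice 62.5, large insects 45.5. Include each in turn until the next type's E/h falls below the running intake rate.
Rate on top 1: 4.442. small lizards: 77.8 > 4.442 → include.
Rate on top 2: 14.24. mice: 62.5 > 14.24 → include.
Rate on top 3: 16.66. large insects: 45.5 > 16.66 → include.
Optimal diet: voles, small lizards, mice, large insects — 4 of 4 types.

4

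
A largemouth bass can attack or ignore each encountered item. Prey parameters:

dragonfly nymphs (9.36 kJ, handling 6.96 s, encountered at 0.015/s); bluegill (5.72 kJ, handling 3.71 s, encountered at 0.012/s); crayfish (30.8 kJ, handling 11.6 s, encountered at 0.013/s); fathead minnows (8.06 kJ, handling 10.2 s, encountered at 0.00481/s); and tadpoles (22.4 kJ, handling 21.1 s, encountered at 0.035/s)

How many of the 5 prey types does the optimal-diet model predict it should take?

5

E/h in descending order: crayfish 2.66, bluegill 1.54, dragonfly nymphs 1.34, tadpoles 1.06, fathead minnows 0.79 kJ/s. The optimal diet is the largest prefix of this list for which every included type satisfies E_i/h_i > R on the types above it.
Rate on top 1: 0.3479. bluegill: 1.54 > 0.3479 → include.
Rate on top 2: 0.3924. dragonfly nymphs: 1.34 > 0.3924 → include.
Rate on top 3: 0.4689. tadpoles: 1.06 > 0.4689 → include.
Rate on top 4: 0.6837. fathead minnows: 0.79 > 0.6837 → include.
Optimal diet: crayfish, bluegill, dragonfly nymphs, tadpoles, fathead minnows — 5 of 5 types.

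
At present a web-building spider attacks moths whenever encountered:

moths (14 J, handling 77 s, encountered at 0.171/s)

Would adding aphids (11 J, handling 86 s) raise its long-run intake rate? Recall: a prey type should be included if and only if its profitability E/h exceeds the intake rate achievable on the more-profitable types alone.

No

On moths alone, R = ΣλE/(1+Σλh) = 2.394/14.17 = 0.169 J/s.
aphids: E/h = 11/86 = 0.1279 J/s.
0.1279 < 0.169, so adding aphids would lower the average — exclude it.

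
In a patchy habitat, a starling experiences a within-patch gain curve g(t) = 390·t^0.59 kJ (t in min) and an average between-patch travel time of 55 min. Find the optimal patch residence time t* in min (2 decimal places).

Maximise g(t)/(T+t): set derivative to zero → g'(t)(T+t) = g(t).
g'(t) = 0.59·390·t^-0.41. Setting 0.59·390·t^-0.41 = 390·t^0.59/(55+t) gives 0.59(55+t) = t, so 0.41·t = 0.59×55.
t* = 0.59×55/0.41 = 79.15 min.

79.15 min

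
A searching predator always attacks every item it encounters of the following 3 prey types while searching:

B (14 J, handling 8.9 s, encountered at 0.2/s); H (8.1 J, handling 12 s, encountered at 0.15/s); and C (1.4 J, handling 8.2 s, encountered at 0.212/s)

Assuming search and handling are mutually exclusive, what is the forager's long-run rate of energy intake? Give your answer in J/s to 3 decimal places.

Energy encountered per unit search time: 0.2×14 + 0.15×8.1 + 0.212×1.4 = 4.312 J/s.
Handling time per unit search time: 0.2×8.9 + 0.15×12 + 0.212×8.2 = 5.318.
Rate = 4.312/(1 + 5.318) = 0.6824 J/s.

0.682 J/s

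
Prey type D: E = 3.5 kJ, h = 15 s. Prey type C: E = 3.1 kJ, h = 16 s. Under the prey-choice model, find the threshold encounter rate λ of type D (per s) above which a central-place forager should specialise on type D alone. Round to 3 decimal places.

0.326 per s

At the threshold, the rate on type D alone equals the profitability of type C: λ·3.5/(1 + λ·15) = 3.1/16 = 0.1938.
Rearranging, λ(3.5 − 0.1938×15) = 0.1938, so λ = 0.1938/0.5938 = 0.3263 per s.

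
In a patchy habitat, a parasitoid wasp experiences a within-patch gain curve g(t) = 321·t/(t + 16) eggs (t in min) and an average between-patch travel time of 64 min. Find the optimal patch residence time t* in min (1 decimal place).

Maximise g(t)/(T+t): set derivative to zero → g'(t)(T+t) = g(t).
g'(t) = 321·16/(t + 16)². Setting 321·16/(t+16)² = 321t/[(t+16)(64+t)] gives 16(64+t) = t(t+16), so t² = 16×64 = 1024.
t* = √1024 = 32 min.

32.0 min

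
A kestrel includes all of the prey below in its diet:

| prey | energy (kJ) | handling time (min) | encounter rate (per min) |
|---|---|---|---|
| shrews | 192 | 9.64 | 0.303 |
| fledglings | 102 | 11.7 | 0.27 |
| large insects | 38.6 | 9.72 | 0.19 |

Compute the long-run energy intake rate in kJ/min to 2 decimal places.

10.42 kJ/min

R = Σλ_iE_i / (1 + Σλ_ih_i)
Numerator: 0.303×192 + 0.27×102 + 0.19×38.6 = 93.05
Denominator: 1 + 0.303×9.64 + 0.27×11.7 + 0.19×9.72 = 8.927
R = 93.05/8.927 = 10.42 kJ/min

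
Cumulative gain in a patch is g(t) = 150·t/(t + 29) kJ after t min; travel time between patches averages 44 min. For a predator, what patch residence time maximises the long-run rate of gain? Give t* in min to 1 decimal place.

Optimal t* satisfies g'(t*) = g(t*)/(T + t*).
g'(t) = 150·29/(t + 29)². Setting 150·29/(t+29)² = 150t/[(t+29)(44+t)] gives 29(44+t) = t(t+29), so t² = 29×44 = 1276.
t* = √1276 = 35.72 min.

35.7 min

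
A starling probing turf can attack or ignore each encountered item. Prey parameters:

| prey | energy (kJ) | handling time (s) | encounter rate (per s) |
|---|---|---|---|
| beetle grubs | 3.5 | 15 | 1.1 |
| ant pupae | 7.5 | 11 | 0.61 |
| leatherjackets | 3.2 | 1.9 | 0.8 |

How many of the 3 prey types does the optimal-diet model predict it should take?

Rank by E/h (kJ/s): leatherjackets 1.68, ant pupae 0.682, beetle grubs 0.233. Include each in turn until the next type's E/h falls below the running intake rate.
Rate on top 1: 1.016. ant pupae: 0.682 < 1.016 → exclude; stop.
Optimal diet: leatherjackets — 1 of 3 types.

1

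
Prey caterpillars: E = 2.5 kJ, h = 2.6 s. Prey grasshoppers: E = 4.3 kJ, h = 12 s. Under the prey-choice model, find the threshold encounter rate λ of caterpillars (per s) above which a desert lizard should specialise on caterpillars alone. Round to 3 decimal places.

Drop grasshoppers once their profitability E₂/h₂ falls below the rate achievable on caterpillars alone: E₂/h₂ = λE₁/(1 + λh₁).
Solve for λ: λE₁h₂ = E₂(1 + λh₁) → λ(E₁h₂ − E₂h₁) = E₂ → λ = E₂/(E₁h₂ − E₂h₁).
λ = 4.3/(2.5×12 − 4.3×2.6) = 4.3/18.82 = 0.2285 per s.

0.228 per s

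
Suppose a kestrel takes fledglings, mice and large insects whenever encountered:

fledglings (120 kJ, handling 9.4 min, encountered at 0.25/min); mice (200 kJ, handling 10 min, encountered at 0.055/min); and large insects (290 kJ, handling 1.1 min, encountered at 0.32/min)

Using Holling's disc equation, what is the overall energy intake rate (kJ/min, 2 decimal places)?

R = (0.25×120 + 0.055×200 + 0.32×290) / (1 + 0.25×9.4 + 0.055×10 + 0.32×1.1) = 133.8/4.252 = 31.47 kJ/min.

31.47 kJ/min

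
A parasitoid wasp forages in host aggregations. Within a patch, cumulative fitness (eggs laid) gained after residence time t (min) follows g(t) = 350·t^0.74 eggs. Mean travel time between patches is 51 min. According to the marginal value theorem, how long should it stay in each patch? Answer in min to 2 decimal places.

Optimal t* satisfies g'(t*) = g(t*)/(T + t*).
g'(t) = 0.74·350·t^-0.26. Setting 0.74·350·t^-0.26 = 350·t^0.74/(51+t) gives 0.74(51+t) = t, so 0.26·t = 0.74×51.
t* = 0.74×51/0.26 = 145.2 min.

145.15 min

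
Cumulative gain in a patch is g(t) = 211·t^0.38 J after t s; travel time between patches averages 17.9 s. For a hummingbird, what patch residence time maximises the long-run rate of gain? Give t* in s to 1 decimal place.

11.0 s

By the marginal value theorem, leave when the instantaneous gain rate g'(t) equals the habitat-wide average g(t)/(T + t).
g'(t) = 0.38·211·t^-0.62. Setting 0.38·211·t^-0.62 = 211·t^0.38/(17.9+t) gives 0.38(17.9+t) = t, so 0.62·t = 0.38×17.9.
t* = 0.38×17.9/0.62 = 10.97 s.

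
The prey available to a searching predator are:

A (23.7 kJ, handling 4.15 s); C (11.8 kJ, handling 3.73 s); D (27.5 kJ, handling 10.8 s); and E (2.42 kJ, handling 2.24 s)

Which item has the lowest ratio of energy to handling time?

E

In descending order of E/h:
A: 23.7/4.15 = 5.71 kJ/s
C: 11.8/3.73 = 3.16 kJ/s
D: 27.5/10.8 = 2.55 kJ/s
E: 2.42/2.24 = 1.08 kJ/s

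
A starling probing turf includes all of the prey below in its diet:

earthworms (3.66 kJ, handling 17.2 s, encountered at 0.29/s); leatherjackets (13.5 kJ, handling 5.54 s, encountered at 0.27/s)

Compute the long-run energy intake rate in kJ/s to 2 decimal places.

Energy encountered per unit search time: 0.29×3.66 + 0.27×13.5 = 4.706 kJ/s.
Handling time per unit search time: 0.29×17.2 + 0.27×5.54 = 6.484.
Rate = 4.706/(1 + 6.484) = 0.6289 kJ/s.

0.63 kJ/s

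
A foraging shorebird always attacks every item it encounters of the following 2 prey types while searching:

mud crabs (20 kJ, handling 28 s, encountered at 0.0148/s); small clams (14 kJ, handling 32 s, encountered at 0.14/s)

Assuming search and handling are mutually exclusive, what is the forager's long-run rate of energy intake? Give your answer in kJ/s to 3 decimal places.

0.383 kJ/s

R = Σλ_iE_i / (1 + Σλ_ih_i)
Numerator: 0.0148×20 + 0.14×14 = 2.256
Denominator: 1 + 0.0148×28 + 0.14×32 = 5.894
R = 2.256/5.894 = 0.3827 kJ/s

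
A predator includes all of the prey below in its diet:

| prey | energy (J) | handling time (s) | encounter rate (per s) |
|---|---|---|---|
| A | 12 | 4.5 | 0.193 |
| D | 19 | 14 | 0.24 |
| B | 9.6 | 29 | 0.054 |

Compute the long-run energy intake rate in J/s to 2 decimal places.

Energy encountered per unit search time: 0.193×12 + 0.24×19 + 0.054×9.6 = 7.394 J/s.
Handling time per unit search time: 0.193×4.5 + 0.24×14 + 0.054×29 = 5.795.
Rate = 7.394/(1 + 5.795) = 1.088 J/s.

1.09 J/s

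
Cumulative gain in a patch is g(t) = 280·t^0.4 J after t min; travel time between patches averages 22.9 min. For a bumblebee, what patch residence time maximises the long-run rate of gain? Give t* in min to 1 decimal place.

15.3 min

By the marginal value theorem, leave when the instantaneous gain rate g'(t) equals the habitat-wide average g(t)/(T + t).
g'(t) = 0.4·280·t^-0.6. Setting 0.4·280·t^-0.6 = 280·t^0.4/(22.9+t) gives 0.4(22.9+t) = t, so 0.60·t = 0.4×22.9.
t* = 0.4×22.9/0.60 = 15.27 min.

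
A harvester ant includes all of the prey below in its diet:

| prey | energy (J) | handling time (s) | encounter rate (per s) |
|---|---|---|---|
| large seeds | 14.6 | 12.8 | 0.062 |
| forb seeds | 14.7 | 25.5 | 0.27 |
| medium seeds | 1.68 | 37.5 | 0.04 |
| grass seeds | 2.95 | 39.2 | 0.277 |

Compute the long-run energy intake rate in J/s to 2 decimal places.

0.27 J/s

R = Σλ_iE_i / (1 + Σλ_ih_i)
Numerator: 0.062×14.6 + 0.27×14.7 + 0.04×1.68 + 0.277×2.95 = 5.759
Denominator: 1 + 0.062×12.8 + 0.27×25.5 + 0.04×37.5 + 0.277×39.2 = 21.04
R = 5.759/21.04 = 0.2737 J/s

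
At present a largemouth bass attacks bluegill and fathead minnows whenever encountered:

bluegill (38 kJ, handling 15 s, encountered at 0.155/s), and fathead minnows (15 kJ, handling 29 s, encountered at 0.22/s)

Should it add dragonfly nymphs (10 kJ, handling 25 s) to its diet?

On bluegill and fathead minnows alone, R = ΣλE/(1+Σλh) = 9.19/9.705 = 0.9469 kJ/s.
dragonfly nymphs: E/h = 10/25 = 0.4 kJ/s.
0.4 < 0.9469, so adding dragonfly nymphs would lower the average — exclude it.

No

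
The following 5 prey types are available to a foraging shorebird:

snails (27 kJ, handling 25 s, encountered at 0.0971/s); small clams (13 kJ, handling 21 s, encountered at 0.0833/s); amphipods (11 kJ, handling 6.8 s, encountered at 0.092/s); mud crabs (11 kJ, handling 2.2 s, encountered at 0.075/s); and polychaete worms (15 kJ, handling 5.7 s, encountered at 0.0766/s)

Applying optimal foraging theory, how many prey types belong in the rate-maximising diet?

3

Profitabilities (E/h, kJ/s): mud crabs 5, polychaete worms 2.63, amphipods 1.62, snails 1.08, small clams 0.619. Add prey in this order while the next type's profitability exceeds the intake rate on those already taken.
Rate on top 1: 0.7082. polychaete worms: 2.63 > 0.7082 → include.
Rate on top 2: 1.233. amphipods: 1.62 > 1.233 → include.
Rate on top 3: 1.341. snails: 1.08 < 1.341 → exclude; stop.
Optimal diet: mud crabs, polychaete worms, amphipods — 3 of 5 types.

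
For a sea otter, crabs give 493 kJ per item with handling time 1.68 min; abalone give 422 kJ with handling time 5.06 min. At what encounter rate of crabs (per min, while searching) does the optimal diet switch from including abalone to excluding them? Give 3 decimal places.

0.236 per min

Drop abalone once their profitability E₂/h₂ falls below the rate achievable on crabs alone: E₂/h₂ = λE₁/(1 + λh₁).
Solve for λ: λE₁h₂ = E₂(1 + λh₁) → λ(E₁h₂ − E₂h₁) = E₂ → λ = E₂/(E₁h₂ − E₂h₁).
λ = 422/(493×5.06 − 422×1.68) = 422/1786 = 0.2363 per min.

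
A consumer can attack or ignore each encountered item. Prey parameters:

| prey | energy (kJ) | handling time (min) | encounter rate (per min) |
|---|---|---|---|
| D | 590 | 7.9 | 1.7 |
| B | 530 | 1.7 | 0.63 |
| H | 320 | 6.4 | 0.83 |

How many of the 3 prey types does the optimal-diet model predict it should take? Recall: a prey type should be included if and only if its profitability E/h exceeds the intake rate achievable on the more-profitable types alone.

1

E/h in descending order: B 312, D 74.7, H 50 kJ/min. The optimal diet is the largest prefix of this list for which every included type satisfies E_i/h_i > R on the types above it.
Rate on top 1: 161.2. D: 74.7 < 161.2 → exclude; stop.
Optimal diet: B — 1 of 3 types.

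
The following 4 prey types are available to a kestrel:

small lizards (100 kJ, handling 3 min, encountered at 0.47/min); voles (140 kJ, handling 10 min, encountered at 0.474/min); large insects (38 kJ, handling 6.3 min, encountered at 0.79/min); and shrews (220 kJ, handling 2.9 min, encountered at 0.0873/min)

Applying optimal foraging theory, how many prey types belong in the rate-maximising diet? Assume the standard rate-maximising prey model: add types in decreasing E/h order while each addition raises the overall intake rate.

2

Profitabilities (E/h, kJ/min): shrews 75.9, small lizards 33.3, voles 14, large insects 6.03. Add prey in this order while the next type's profitability exceeds the intake rate on those already taken.
Rate on top 1: 15.33. small lizards: 33.3 > 15.33 → include.
Rate on top 2: 24.86. voles: 14 < 24.86 → exclude; stop.
Optimal diet: shrews, small lizards — 2 of 4 types.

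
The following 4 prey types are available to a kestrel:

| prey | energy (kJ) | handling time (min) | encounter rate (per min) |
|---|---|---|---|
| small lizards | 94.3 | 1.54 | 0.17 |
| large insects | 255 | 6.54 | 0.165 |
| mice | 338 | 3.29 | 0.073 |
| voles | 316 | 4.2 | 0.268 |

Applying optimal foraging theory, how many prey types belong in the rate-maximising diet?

3

E/h in descending order: mice 103, voles 75.2, small lizards 61.2, large insects 39 kJ/min. The optimal diet is the largest prefix of this list for which every included type satisfies E_i/h_i > R on the types above it.
Rate on top 1: 19.9. voles: 75.2 > 19.9 → include.
Rate on top 2: 46.23. small lizards: 61.2 > 46.23 → include.
Rate on top 3: 47.72. large insects: 39 < 47.72 → exclude; stop.
Optimal diet: mice, voles, small lizards — 3 of 4 types.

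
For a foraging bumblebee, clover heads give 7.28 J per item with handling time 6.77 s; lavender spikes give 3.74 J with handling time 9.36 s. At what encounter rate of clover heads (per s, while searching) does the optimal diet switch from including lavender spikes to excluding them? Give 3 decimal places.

0.087 per s

At the threshold, the rate on clover heads alone equals the profitability of lavender spikes: λ·7.28/(1 + λ·6.77) = 3.74/9.36 = 0.3996.
Rearranging, λ(7.28 − 0.3996×6.77) = 0.3996, so λ = 0.3996/4.575 = 0.08734 per s.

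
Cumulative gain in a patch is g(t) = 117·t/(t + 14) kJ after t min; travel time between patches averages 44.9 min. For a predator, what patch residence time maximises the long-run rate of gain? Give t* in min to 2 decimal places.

25.07 min

By the marginal value theorem, leave when the instantaneous gain rate g'(t) equals the habitat-wide average g(t)/(T + t).
g'(t) = 117·14/(t + 14)². Setting 117·14/(t+14)² = 117t/[(t+14)(44.9+t)] gives 14(44.9+t) = t(t+14), so t² = 14×44.9 = 628.6.
t* = √628.6 = 25.07 min.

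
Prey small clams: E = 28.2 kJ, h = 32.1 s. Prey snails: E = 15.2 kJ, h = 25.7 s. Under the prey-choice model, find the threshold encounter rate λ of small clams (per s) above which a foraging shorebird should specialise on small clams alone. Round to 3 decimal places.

0.064 per s

The zero-one rule: include snails iff E₂/h₂ > λE₁/(1+λh₁). Equality gives the switch point.
λE₁h₂ = E₂ + λE₂h₁ ⇒ λ = E₂/(E₁h₂ − E₂h₁) = 15.2/(724.7 − 487.9) = 0.06418 per s.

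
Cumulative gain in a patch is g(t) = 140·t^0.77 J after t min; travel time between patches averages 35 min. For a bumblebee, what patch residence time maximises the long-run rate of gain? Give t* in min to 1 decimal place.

Optimal t* satisfies g'(t*) = g(t*)/(T + t*).
g'(t) = 0.77·140·t^-0.23. Setting 0.77·140·t^-0.23 = 140·t^0.77/(35+t) gives 0.77(35+t) = t, so 0.23·t = 0.77×35.
t* = 0.77×35/0.23 = 117.2 min.

117.2 min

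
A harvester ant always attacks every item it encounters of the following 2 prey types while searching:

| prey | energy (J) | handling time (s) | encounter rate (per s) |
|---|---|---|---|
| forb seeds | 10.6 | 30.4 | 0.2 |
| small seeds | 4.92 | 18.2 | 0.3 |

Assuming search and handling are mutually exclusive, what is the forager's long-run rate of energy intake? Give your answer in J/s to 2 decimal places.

0.29 J/s

R = (0.2×10.6 + 0.3×4.92) / (1 + 0.2×30.4 + 0.3×18.2) = 3.596/12.54 = 0.2868 J/s.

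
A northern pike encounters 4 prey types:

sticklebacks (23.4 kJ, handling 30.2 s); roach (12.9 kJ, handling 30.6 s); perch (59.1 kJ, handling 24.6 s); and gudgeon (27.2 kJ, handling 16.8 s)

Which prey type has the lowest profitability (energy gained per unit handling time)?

roach

Profitability E/h (kJ/s): sticklebacks = 23.4/30.2 = 0.775, roach = 12.9/30.6 = 0.422, perch = 59.1/24.6 = 2.4, gudgeon = 27.2/16.8 = 1.62.
Ranked: perch > gudgeon > sticklebacks > roach.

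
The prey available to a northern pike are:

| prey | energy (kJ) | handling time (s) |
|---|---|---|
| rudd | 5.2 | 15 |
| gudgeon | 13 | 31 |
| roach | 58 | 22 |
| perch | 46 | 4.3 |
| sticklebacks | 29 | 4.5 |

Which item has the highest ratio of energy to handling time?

In descending order of E/h:
perch: 46/4.3 = 10.7 kJ/s
sticklebacks: 29/4.5 = 6.44 kJ/s
roach: 58/22 = 2.64 kJ/s
gudgeon: 13/31 = 0.419 kJ/s
rudd: 5.2/15 = 0.347 kJ/s

perch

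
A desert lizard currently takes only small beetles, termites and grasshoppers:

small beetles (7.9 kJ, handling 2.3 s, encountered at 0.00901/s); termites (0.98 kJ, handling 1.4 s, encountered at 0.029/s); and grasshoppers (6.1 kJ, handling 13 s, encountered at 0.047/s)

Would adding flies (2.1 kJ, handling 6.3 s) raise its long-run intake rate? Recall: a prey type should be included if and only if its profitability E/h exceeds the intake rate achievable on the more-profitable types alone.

Yes

Current rate: (0.00901×7.9 + 0.029×0.98 + 0.047×6.1)/(1 + 0.00901×2.3 + 0.029×1.4 + 0.047×13) = 0.231 kJ/s.
flies: E/h = 2.1/6.3 = 0.3333 kJ/s.
0.3333 > 0.231, so adding flies raises the average — include it.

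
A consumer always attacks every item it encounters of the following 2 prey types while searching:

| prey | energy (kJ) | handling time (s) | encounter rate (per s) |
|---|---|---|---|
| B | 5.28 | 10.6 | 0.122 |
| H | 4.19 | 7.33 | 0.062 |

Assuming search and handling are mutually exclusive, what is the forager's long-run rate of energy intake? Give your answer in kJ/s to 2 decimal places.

R = (0.122×5.28 + 0.062×4.19) / (1 + 0.122×10.6 + 0.062×7.33) = 0.9039/2.748 = 0.329 kJ/s.

0.33 kJ/s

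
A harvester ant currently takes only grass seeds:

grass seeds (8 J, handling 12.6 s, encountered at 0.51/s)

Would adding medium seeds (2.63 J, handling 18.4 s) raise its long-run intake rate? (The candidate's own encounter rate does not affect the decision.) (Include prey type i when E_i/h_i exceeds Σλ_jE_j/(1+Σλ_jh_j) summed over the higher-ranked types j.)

No

Current rate: (0.51×8)/(1 + 0.51×12.6) = 0.5494 J/s.
Profitability of medium seeds: 2.63/18.4 = 0.1429 J/s.
0.1429 < 0.5494, so adding medium seeds would lower the average — exclude it.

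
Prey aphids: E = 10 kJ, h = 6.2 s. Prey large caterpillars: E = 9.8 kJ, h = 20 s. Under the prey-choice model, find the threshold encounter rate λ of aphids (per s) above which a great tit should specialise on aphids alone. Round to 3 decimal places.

Drop large caterpillars once their profitability E₂/h₂ falls below the rate achievable on aphids alone: E₂/h₂ = λE₁/(1 + λh₁).
Solve for λ: λE₁h₂ = E₂(1 + λh₁) → λ(E₁h₂ − E₂h₁) = E₂ → λ = E₂/(E₁h₂ − E₂h₁).
λ = 9.8/(10×20 − 9.8×6.2) = 9.8/139.2 = 0.07038 per s.

0.070 per s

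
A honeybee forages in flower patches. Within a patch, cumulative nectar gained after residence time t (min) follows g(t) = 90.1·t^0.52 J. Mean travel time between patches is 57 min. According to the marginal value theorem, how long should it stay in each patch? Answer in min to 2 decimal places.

61.75 min

Optimal t* satisfies g'(t*) = g(t*)/(T + t*).
g'(t) = 0.52·90.1·t^-0.48. Setting 0.52·90.1·t^-0.48 = 90.1·t^0.52/(57+t) gives 0.52(57+t) = t, so 0.48·t = 0.52×57.
t* = 0.52×57/0.48 = 61.75 min.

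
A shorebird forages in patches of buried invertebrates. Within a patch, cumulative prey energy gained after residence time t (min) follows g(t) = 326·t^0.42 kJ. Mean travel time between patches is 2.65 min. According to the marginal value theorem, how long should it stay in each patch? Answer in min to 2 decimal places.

Optimal t* satisfies g'(t*) = g(t*)/(T + t*).
g'(t) = 0.42·326·t^-0.58. Setting 0.42·326·t^-0.58 = 326·t^0.42/(2.65+t) gives 0.42(2.65+t) = t, so 0.58·t = 0.42×2.65.
t* = 0.42×2.65/0.58 = 1.919 min.

1.92 min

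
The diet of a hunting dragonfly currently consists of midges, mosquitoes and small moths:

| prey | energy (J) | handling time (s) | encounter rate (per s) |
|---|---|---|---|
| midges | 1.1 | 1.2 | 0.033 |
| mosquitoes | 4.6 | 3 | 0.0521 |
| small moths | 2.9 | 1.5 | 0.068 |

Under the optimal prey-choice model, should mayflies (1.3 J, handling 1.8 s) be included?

Intake rate on the current diet: R = (0.033×1.1 + 0.0521×4.6 + 0.068×2.9) / (1 + 0.033×1.2 + 0.0521×3 + 0.068×1.5) = 0.4732/1.298 = 0.3646 J/s.
Profitability of mayflies: 1.3/1.8 = 0.7222 J/s.
Since 0.7222 > R, including mayflies increases the long-run rate.

Yes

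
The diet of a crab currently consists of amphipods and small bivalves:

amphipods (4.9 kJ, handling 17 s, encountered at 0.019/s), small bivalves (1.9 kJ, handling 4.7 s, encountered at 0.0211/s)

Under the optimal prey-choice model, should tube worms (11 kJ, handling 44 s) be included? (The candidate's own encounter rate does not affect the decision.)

Yes

Current rate: (0.019×4.9 + 0.0211×1.9)/(1 + 0.019×17 + 0.0211×4.7) = 0.09365 kJ/s.
Profitability of tube worms: 11/44 = 0.25 kJ/s.
Since 0.25 > R, including tube worms increases the long-run rate.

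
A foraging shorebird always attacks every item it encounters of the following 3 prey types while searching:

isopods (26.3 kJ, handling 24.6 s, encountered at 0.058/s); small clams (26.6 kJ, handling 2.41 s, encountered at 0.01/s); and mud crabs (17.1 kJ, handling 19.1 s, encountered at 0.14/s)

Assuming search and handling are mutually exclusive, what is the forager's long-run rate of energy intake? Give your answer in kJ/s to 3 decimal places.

0.817 kJ/s

R = Σλ_iE_i / (1 + Σλ_ih_i)
Numerator: 0.058×26.3 + 0.01×26.6 + 0.14×17.1 = 4.185
Denominator: 1 + 0.058×24.6 + 0.01×2.41 + 0.14×19.1 = 5.125
R = 4.185/5.125 = 0.8167 kJ/s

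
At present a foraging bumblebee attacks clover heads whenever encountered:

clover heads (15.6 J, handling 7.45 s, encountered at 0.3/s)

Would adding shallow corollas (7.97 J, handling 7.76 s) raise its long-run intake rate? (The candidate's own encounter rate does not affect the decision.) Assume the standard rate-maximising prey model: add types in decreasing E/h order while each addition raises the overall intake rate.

No

Current rate: (0.3×15.6)/(1 + 0.3×7.45) = 1.447 J/s.
Profitability of shallow corollas: 7.97/7.76 = 1.027 J/s.
Since 1.027 < R, time spent handling shallow corollas is better spent searching.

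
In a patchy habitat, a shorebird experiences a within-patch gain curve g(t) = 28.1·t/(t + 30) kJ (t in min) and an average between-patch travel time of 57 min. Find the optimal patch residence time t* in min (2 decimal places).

41.35 min

Maximise g(t)/(T+t): set derivative to zero → g'(t)(T+t) = g(t).
g'(t) = 28.1·30/(t + 30)². Setting 28.1·30/(t+30)² = 28.1t/[(t+30)(57+t)] gives 30(57+t) = t(t+30), so t² = 30×57 = 1710.
t* = √1710 = 41.35 min.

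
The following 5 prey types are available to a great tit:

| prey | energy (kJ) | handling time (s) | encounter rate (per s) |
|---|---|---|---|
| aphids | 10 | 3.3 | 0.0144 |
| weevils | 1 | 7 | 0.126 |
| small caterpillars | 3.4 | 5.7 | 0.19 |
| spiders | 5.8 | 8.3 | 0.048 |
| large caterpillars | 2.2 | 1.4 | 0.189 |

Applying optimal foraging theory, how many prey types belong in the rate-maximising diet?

Rank by E/h (kJ/s): aphids 3.03, large caterpillars 1.57, spiders 0.699, small caterpillars 0.596, weevils 0.143. Include each in turn until the next type's E/h falls below the running intake rate.
Rate on top 1: 0.1375. large caterpillars: 1.57 > 0.1375 → include.
Rate on top 2: 0.4266. spiders: 0.699 > 0.4266 → include.
Rate on top 3: 0.49. small caterpillars: 0.596 > 0.49 → include.
Rate on top 4: 0.5313. weevils: 0.143 < 0.5313 → exclude; stop.
Optimal diet: aphids, large caterpillars, spiders, small caterpillars — 4 of 5 types.

4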